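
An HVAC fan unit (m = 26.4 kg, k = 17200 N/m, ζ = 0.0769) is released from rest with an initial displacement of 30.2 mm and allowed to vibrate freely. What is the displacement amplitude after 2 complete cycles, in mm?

11.5 mm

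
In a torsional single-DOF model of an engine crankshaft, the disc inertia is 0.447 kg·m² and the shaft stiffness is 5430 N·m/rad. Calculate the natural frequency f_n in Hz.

17.5 Hz

ω_n = √(k_t/J) = √(5430/0.447) = √12150 = 110.2 rad/s.
f_n = ω_n/(2π) = 110.2/6.283 = 17.54 Hz.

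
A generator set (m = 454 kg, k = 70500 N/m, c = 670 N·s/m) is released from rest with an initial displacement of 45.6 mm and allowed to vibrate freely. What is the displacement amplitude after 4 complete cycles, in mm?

10.3 mm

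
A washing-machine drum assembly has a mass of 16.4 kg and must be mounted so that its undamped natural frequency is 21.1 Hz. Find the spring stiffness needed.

288000 N/m

ω_n = 2πf_n = 2π × 21.1 = 132.6 rad/s.
k = m·ω_n² = 16.4 × 132.6² = 16.4 × 17580 = 288200 N/m.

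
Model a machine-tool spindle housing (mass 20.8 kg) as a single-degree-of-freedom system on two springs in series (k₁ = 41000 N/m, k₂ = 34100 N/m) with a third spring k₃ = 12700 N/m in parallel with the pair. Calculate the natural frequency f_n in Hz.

6.18 Hz

Series pair: k_s = k₁k₂/(k₁+k₂) = (41000)(34100)/(41000 + 34100) = 18620 N/m. In parallel with k₃: k_eq = 18620 + 12700 = 31320 N/m.
ω_n = √(k_eq/m) = √(31320/20.8) = √1506 = 38.80 rad/s.
f_n = ω_n/(2π) = 38.80/6.283 = 6.176 Hz.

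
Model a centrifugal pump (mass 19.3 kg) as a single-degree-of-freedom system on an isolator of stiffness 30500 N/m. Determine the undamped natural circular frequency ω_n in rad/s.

39.8 rad/s

ω_n = √(k/m) = √(30500/19.3) = √1580 = 39.75 rad/s.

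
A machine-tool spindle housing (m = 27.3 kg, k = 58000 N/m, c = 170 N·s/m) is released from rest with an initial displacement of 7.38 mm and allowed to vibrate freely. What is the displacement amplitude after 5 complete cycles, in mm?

0.880 mm

ζ = c/(2√(km)) = 170/(2√(58000 × 27.3)) = 170/2517 = 0.06755.
Logarithmic decrement δ = 2πζ/√(1 − ζ²) = 2π × 0.06755/√(1 − 0.00456) = 0.4254.
After n cycles, x_n/x₀ = e^(−nδ), so x_5 = 7.38 × e^(−5 × 0.4254) = 7.38 × 0.1192 = 0.8797 mm.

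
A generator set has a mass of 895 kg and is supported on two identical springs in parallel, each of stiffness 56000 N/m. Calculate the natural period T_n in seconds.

Parallel springs add: k_eq = 2 × 56000 = 112000 N/m.
ω_n = √(k_eq/m) = √(112000/895) = √125.1 = 11.19 rad/s.
T_n = 2π/ω_n = 6.283/11.19 = 0.5617 s.

0.562 s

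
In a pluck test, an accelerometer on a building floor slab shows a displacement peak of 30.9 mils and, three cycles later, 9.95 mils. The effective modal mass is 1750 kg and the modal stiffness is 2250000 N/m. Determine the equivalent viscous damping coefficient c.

Logarithmic decrement δ = (1/n)·ln(x₀/x_n) = (1/3)·ln(30.9/9.95) = (1/3)·ln(3.106) = 0.3777.
ζ = δ/√(4π² + δ²) = 0.3777/√(39.48 + 0.143) = 0.3777/6.295 = 0.06001.
c = ζ · 2√(km) = 0.06001 × 2√(2250000 × 1750) = 0.06001 × 125500 = 7531 N·s/m.

7530 N·s/m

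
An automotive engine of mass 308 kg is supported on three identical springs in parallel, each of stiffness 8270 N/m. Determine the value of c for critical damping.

5530 N·s/m

Parallel springs add: k_eq = 3 × 8270 = 24810 N/m.
c_c = 2√(k_eq·m) = 2√(24810 × 308) = 2 × 2764 = 5529 N·s/m.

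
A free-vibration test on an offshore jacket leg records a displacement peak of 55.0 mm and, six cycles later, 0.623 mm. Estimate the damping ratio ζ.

Logarithmic decrement δ = (1/n)·ln(x₀/x_n) = (1/6)·ln(55.0/0.623) = (1/6)·ln(88.28) = 0.7468.
ζ = δ/√(4π² + δ²) = 0.7468/√(39.48 + 0.558) = 0.7468/6.327 = 0.1180.

0.118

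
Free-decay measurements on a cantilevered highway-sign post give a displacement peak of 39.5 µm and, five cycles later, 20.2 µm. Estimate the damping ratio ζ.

Logarithmic decrement δ = (1/n)·ln(x₀/x_n) = (1/5)·ln(39.5/20.2) = (1/5)·ln(1.955) = 0.1341.
ζ = δ/√(4π² + δ²) = 0.1341/√(39.48 + 0.0180) = 0.1341/6.285 = 0.02134.

0.0213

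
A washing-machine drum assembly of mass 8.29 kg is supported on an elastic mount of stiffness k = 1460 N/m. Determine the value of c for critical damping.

c_c = 2√(k·m) = 2√(1460 × 8.29) = 2 × 110.0 = 220.0 N·s/m.

220 N·s/m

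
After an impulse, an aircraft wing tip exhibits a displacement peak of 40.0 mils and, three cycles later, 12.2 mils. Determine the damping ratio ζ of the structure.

Logarithmic decrement δ = (1/n)·ln(x₀/x_n) = (1/3)·ln(40.0/12.2) = (1/3)·ln(3.279) = 0.3958.
ζ = δ/√(4π² + δ²) = 0.3958/√(39.48 + 0.157) = 0.3958/6.296 = 0.06287.

0.0629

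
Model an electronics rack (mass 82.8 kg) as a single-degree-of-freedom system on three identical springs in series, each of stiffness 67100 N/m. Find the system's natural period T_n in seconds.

Series springs: 1/k_eq = 3/67100, so k_eq = 67100/3 = 22370 N/m.
ω_n = √(k_eq/m) = √(22370/82.8) = √270.1 = 16.44 rad/s.
T_n = 2π/ω_n = 6.283/16.44 = 0.3823 s.

0.382 s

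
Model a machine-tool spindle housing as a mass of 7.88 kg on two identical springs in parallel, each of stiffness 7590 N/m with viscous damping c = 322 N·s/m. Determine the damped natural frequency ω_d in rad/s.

Parallel springs add: k_eq = 2 × 7590 = 15180 N/m.
ω_n = √(k_eq/m) = √(15180/7.88) = 43.89 rad/s.
Critical damping c_c = 2√(k_eq·m) = 2√(15180 × 7.88) = 691.7 N·s/m, so ζ = c/c_c = 322/691.7 = 0.4655.
ω_d = ω_n√(1 − ζ²) = 43.89 × √(1 − 0.217) = 38.85 rad/s.

38.8 rad/s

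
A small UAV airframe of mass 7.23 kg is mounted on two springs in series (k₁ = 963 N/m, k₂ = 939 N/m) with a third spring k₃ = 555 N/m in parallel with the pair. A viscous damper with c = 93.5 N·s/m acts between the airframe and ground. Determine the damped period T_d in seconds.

0.626 s

Series pair: k_s = k₁k₂/(k₁+k₂) = (963)(939)/(963 + 939) = 475.4 N/m. In parallel with k₃: k_eq = 475.4 + 555 = 1030 N/m.
ω_n = √(k_eq/m) = √(1030/7.23) = 11.94 rad/s.
Critical damping c_c = 2√(k_eq·m) = 2√(1030 × 7.23) = 172.6 N·s/m, so ζ = c/c_c = 93.5/172.6 = 0.5416.
ω_d = ω_n√(1 − ζ²) = 11.94 × √(1 − 0.293) = 10.04 rad/s.
T_d = 2π/ω_d = 0.6261 s.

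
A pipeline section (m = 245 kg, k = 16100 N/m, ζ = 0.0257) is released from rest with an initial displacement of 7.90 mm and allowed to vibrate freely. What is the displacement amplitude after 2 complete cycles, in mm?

Logarithmic decrement δ = 2πζ/√(1 − ζ²) = 2π × 0.02570/√(1 − 0.000660) = 0.1615.
After n cycles, x_n/x₀ = e^(−nδ), so x_2 = 7.90 × e^(−2 × 0.1615) = 7.90 × 0.7239 = 5.719 mm.

5.72 mm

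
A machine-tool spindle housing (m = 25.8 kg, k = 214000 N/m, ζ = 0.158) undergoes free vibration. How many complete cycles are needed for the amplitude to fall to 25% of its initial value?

2 cycles

Logarithmic decrement δ = 2πζ/√(1 − ζ²) = 2π × 0.1580/√(1 − 0.0250) = 1.005.
x_n/x₀ = e^(−nδ) ≤ 0.25; take ln: n ≥ ln(1/0.25)/δ = 1.386/1.005 = 1.379.
So 2 complete cycles are required.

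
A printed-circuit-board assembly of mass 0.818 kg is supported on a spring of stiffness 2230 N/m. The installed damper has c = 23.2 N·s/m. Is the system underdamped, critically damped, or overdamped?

underdamped

c_c = 2√(k·m) = 85.42 N·s/m; ζ = c/c_c = 23.2/85.42 = 0.272.
Since ζ < 1 the system is underdamped.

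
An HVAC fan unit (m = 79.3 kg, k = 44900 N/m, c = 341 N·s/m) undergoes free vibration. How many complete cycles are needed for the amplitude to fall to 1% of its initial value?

ζ = c/(2√(km)) = 341/(2√(44900 × 79.3)) = 341/3774 = 0.09036.
Logarithmic decrement δ = 2πζ/√(1 − ζ²) = 2π × 0.09036/√(1 − 0.00816) = 0.5701.
x_n/x₀ = e^(−nδ) ≤ 0.01; take ln: n ≥ ln(1/0.01)/δ = 4.605/0.5701 = 8.078.
So 9 complete cycles are required.

9 cycles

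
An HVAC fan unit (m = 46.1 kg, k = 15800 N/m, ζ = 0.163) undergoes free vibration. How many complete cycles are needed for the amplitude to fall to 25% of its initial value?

Logarithmic decrement δ = 2πζ/√(1 − ζ²) = 2π × 0.1630/√(1 − 0.0266) = 1.038.
x_n/x₀ = e^(−nδ) ≤ 0.25; take ln: n ≥ ln(1/0.25)/δ = 1.386/1.038 = 1.335.
So 2 complete cycles are required.

2 cycles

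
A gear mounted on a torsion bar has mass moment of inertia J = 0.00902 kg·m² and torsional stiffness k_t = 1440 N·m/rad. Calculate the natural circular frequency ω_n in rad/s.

400 rad/s

ω_n = √(k_t/J) = √(1440/0.00902) = √159600 = 399.6 rad/s.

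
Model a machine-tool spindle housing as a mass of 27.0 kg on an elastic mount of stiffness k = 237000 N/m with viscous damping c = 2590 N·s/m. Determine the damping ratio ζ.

ω_n = √(k/m) = √(237000/27.0) = 93.69 rad/s.
Critical damping c_c = 2√(k·m) = 2√(237000 × 27.0) = 5059 N·s/m, so ζ = c/c_c = 2590/5059 = 0.5119.

0.512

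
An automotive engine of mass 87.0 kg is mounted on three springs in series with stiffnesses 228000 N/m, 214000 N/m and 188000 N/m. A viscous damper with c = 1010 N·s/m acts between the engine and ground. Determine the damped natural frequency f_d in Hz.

Series springs: 1/k_eq = 1/228000 + 1/214000 + 1/188000 = 1.438×10^-5, so k_eq = 69550 N/m.
ω_n = √(k_eq/m) = √(69550/87.0) = 28.27 rad/s.
Critical damping c_c = 2√(k_eq·m) = 2√(69550 × 87.0) = 4920 N·s/m, so ζ = c/c_c = 1010/4920 = 0.2053.
ω_d = ω_n√(1 − ζ²) = 28.27 × √(1 − 0.0421) = 27.67 rad/s.
f_d = ω_d/(2π) = 4.404 Hz.

4.40 Hz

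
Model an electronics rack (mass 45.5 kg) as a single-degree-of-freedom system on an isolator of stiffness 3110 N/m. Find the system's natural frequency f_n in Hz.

1.32 Hz

ω_n = √(k/m) = √(3110/45.5) = √68.35 = 8.268 rad/s.
f_n = ω_n/(2π) = 8.268/6.283 = 1.316 Hz.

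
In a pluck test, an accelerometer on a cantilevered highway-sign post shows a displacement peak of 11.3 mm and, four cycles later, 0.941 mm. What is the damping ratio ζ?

Logarithmic decrement δ = (1/n)·ln(x₀/x_n) = (1/4)·ln(11.3/0.941) = (1/4)·ln(12.01) = 0.6214.
ζ = δ/√(4π² + δ²) = 0.6214/√(39.48 + 0.386) = 0.6214/6.314 = 0.09842.

0.0984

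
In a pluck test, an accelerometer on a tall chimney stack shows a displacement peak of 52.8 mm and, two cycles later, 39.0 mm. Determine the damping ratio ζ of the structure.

Logarithmic decrement δ = (1/n)·ln(x₀/x_n) = (1/2)·ln(52.8/39.0) = (1/2)·ln(1.354) = 0.1515.
ζ = δ/√(4π² + δ²) = 0.1515/√(39.48 + 0.0229) = 0.1515/6.285 = 0.02410.

0.0241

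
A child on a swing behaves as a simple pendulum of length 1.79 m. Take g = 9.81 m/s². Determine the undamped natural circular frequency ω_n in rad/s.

2.34 rad/s

For a simple pendulum ω_n = √(g/L) = √(9.81/1.79) = √5.480 = 2.341 rad/s.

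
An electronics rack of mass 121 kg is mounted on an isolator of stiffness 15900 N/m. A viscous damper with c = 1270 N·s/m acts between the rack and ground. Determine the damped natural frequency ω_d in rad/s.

10.2 rad/s

ω_n = √(k/m) = √(15900/121) = 11.46 rad/s.
Critical damping c_c = 2√(k·m) = 2√(15900 × 121) = 2774 N·s/m, so ζ = c/c_c = 1270/2774 = 0.4578.
ω_d = ω_n√(1 − ζ²) = 11.46 × √(1 − 0.210) = 10.19 rad/s.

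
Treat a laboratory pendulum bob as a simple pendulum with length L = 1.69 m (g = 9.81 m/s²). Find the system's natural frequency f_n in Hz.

For a simple pendulum ω_n = √(g/L) = √(9.81/1.69) = √5.805 = 2.409 rad/s.
f_n = ω_n/(2π) = 2.409/6.283 = 0.3835 Hz.

0.383 Hz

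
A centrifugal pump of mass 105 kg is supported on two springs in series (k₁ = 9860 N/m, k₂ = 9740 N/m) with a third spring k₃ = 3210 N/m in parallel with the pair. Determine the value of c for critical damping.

Series pair: k_s = k₁k₂/(k₁+k₂) = (9860)(9740)/(9860 + 9740) = 4900 N/m. In parallel with k₃: k_eq = 4900 + 3210 = 8110 N/m.
c_c = 2√(k_eq·m) = 2√(8110 × 105) = 2 × 922.8 = 1846 N·s/m.

1850 N·s/m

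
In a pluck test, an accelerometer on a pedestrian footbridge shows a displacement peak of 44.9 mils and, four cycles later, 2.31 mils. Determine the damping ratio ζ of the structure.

0.117

Logarithmic decrement δ = (1/n)·ln(x₀/x_n) = (1/4)·ln(44.9/2.31) = (1/4)·ln(19.44) = 0.7418.
ζ = δ/√(4π² + δ²) = 0.7418/√(39.48 + 0.550) = 0.7418/6.327 = 0.1172.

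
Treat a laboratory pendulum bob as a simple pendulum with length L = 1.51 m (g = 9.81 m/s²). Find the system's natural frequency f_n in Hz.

For a simple pendulum ω_n = √(g/L) = √(9.81/1.51) = √6.497 = 2.549 rad/s.
f_n = ω_n/(2π) = 2.549/6.283 = 0.4057 Hz.

0.406 Hz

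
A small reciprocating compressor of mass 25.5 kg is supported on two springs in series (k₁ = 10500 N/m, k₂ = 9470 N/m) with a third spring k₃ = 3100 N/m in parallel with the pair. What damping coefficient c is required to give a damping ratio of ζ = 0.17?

Series pair: k_s = k₁k₂/(k₁+k₂) = (10500)(9470)/(10500 + 9470) = 4979 N/m. In parallel with k₃: k_eq = 4979 + 3100 = 8079 N/m.
c_c = 2√(k_eq·m) = 2√(8079 × 25.5) = 907.8 N·s/m.
c = ζ·c_c = 0.17 × 907.8 = 154.3 N·s/m.

154 N·s/m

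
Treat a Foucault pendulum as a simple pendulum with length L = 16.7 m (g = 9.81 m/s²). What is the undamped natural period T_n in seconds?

8.20 s

For a simple pendulum ω_n = √(g/L) = √(9.81/16.7) = √0.5874 = 0.7664 rad/s.
T_n = 2π/ω_n = 6.283/0.7664 = 8.198 s.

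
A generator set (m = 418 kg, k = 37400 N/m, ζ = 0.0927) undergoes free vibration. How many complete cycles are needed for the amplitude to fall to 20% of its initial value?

3 cycles

Logarithmic decrement δ = 2πζ/√(1 − ζ²) = 2π × 0.09270/√(1 − 0.00859) = 0.5850.
x_n/x₀ = e^(−nδ) ≤ 0.2; take ln: n ≥ ln(1/0.2)/δ = 1.609/0.5850 = 2.751.
So 3 complete cycles are required.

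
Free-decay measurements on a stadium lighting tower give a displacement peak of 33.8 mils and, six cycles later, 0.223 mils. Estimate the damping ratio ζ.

Logarithmic decrement δ = (1/n)·ln(x₀/x_n) = (1/6)·ln(33.8/0.223) = (1/6)·ln(151.6) = 0.8368.
ζ = δ/√(4π² + δ²) = 0.8368/√(39.48 + 0.700) = 0.8368/6.339 = 0.1320.

0.132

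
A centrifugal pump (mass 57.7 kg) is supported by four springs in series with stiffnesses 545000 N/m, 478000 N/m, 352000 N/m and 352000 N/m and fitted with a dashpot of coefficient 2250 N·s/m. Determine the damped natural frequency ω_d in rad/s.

Series springs: 1/k_eq = 1/545000 + 1/478000 + 1/352000 + 1/352000 = 9.609×10^-6, so k_eq = 104100 N/m.
ω_n = √(k_eq/m) = √(104100/57.7) = 42.47 rad/s.
Critical damping c_c = 2√(k_eq·m) = 2√(104100 × 57.7) = 4901 N·s/m, so ζ = c/c_c = 2250/4901 = 0.4591.
ω_d = ω_n√(1 − ζ²) = 42.47 × √(1 − 0.211) = 37.73 rad/s.

37.7 rad/s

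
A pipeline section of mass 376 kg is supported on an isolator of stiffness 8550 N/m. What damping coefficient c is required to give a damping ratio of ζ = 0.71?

c_c = 2√(k·m) = 2√(8550 × 376) = 3586 N·s/m.
c = ζ·c_c = 0.71 × 3586 = 2546 N·s/m.

2550 N·s/m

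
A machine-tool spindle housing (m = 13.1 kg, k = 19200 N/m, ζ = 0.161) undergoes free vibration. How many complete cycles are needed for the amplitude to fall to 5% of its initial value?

Logarithmic decrement δ = 2πζ/√(1 − ζ²) = 2π × 0.1610/√(1 − 0.0259) = 1.025.
x_n/x₀ = e^(−nδ) ≤ 0.05; take ln: n ≥ ln(1/0.05)/δ = 2.996/1.025 = 2.923.
So 3 complete cycles are required.

3 cycles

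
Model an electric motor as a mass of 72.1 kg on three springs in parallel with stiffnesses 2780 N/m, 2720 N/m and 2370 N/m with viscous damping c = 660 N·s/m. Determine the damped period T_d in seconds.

Parallel springs add: k_eq = 2780 + 2720 + 2370 = 7870 N/m.
ω_n = √(k_eq/m) = √(7870/72.1) = 10.45 rad/s.
Critical damping c_c = 2√(k_eq·m) = 2√(7870 × 72.1) = 1507 N·s/m, so ζ = c/c_c = 660/1507 = 0.4381.
ω_d = ω_n√(1 − ζ²) = 10.45 × √(1 − 0.192) = 9.392 rad/s.
T_d = 2π/ω_d = 0.6690 s.

0.669 s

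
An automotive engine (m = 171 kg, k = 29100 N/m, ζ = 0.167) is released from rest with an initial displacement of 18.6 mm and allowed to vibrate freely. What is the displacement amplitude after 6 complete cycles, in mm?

0.0314 mm

Logarithmic decrement δ = 2πζ/√(1 − ζ²) = 2π × 0.1670/√(1 − 0.0279) = 1.064.
After n cycles, x_n/x₀ = e^(−nδ), so x_6 = 18.6 × e^(−6 × 1.064) = 18.6 × 0.001686 = 0.03136 mm.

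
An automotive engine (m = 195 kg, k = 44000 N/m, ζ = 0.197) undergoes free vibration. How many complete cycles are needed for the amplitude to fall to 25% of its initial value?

2 cycles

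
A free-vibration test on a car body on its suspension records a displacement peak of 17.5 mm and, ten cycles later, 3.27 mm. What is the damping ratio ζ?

0.0267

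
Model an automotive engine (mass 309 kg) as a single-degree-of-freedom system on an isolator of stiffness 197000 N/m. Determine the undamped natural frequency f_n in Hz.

4.02 Hz

ω_n = √(k/m) = √(197000/309) = √637.5 = 25.25 rad/s.
f_n = ω_n/(2π) = 25.25/6.283 = 4.019 Hz.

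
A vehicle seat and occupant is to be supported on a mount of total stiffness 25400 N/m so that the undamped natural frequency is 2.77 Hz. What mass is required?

83.9 kg

ω_n = 2πf_n = 2π × 2.77 = 17.40 rad/s.
m = k/ω_n² = 25400/17.40² = 25400/302.9 = 83.85 kg.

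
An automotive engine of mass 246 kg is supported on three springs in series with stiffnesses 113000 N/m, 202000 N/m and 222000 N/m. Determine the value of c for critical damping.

7330 N·s/m

Series springs: 1/k_eq = 1/113000 + 1/202000 + 1/222000 = 1.830×10^-5, so k_eq = 54630 N/m.
c_c = 2√(k_eq·m) = 2√(54630 × 246) = 2 × 3666 = 7332 N·s/m.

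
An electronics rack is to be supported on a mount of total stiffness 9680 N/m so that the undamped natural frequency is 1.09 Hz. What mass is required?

206 kg

ω_n = 2πf_n = 2π × 1.09 = 6.849 rad/s.
m = k/ω_n² = 9680/6.849² = 9680/46.90 = 206.4 kg.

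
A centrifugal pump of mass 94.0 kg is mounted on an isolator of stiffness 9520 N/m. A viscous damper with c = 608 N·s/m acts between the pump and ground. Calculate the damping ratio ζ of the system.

ω_n = √(k/m) = √(9520/94.0) = 10.06 rad/s.
Critical damping c_c = 2√(k·m) = 2√(9520 × 94.0) = 1892 N·s/m, so ζ = c/c_c = 608/1892 = 0.3214.

0.321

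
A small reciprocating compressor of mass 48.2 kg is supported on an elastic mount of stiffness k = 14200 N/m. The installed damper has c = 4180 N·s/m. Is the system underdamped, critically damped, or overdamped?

c_c = 2√(k·m) = 1655 N·s/m; ζ = c/c_c = 4180/1655 = 2.53.
Since ζ > 1 the system is overdamped.

overdamped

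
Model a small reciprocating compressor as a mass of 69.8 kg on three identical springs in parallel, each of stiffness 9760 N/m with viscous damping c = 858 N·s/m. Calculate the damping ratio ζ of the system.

Parallel springs add: k_eq = 3 × 9760 = 29280 N/m.
ω_n = √(k_eq/m) = √(29280/69.8) = 20.48 rad/s.
Critical damping c_c = 2√(k_eq·m) = 2√(29280 × 69.8) = 2859 N·s/m, so ζ = c/c_c = 858/2859 = 0.3001.

0.300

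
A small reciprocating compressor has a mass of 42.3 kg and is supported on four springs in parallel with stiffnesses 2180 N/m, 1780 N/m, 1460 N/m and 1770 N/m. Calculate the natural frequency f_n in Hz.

Parallel springs add: k_eq = 2180 + 1780 + 1460 + 1770 = 7190 N/m.
ω_n = √(k_eq/m) = √(7190/42.3) = √170.0 = 13.04 rad/s.
f_n = ω_n/(2π) = 13.04/6.283 = 2.075 Hz.

2.07 Hz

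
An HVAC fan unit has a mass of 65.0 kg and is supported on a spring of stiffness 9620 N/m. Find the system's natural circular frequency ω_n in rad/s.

ω_n = √(k/m) = √(9620/65.0) = √148.0 = 12.17 rad/s.

12.2 rad/s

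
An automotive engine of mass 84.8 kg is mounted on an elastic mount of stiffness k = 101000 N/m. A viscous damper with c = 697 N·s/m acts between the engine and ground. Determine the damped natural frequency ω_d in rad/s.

ω_n = √(k/m) = √(101000/84.8) = 34.51 rad/s.
Critical damping c_c = 2√(k·m) = 2√(101000 × 84.8) = 5853 N·s/m, so ζ = c/c_c = 697/5853 = 0.1191.
ω_d = ω_n√(1 − ζ²) = 34.51 × √(1 − 0.0142) = 34.27 rad/s.

34.3 rad/s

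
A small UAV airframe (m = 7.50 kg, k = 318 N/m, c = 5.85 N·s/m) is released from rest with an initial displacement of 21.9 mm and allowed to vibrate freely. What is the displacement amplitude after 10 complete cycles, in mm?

ζ = c/(2√(km)) = 5.85/(2√(318 × 7.50)) = 5.85/97.67 = 0.05989.
Logarithmic decrement δ = 2πζ/√(1 − ζ²) = 2π × 0.05989/√(1 − 0.00359) = 0.3770.
After n cycles, x_n/x₀ = e^(−nδ), so x_10 = 21.9 × e^(−10 × 0.3770) = 21.9 × 0.02305 = 0.5048 mm.

0.505 mm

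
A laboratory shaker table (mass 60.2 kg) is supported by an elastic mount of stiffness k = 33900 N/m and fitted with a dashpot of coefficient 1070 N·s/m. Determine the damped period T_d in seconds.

0.286 s

ω_n = √(k/m) = √(33900/60.2) = 23.73 rad/s.
Critical damping c_c = 2√(k·m) = 2√(33900 × 60.2) = 2857 N·s/m, so ζ = c/c_c = 1070/2857 = 0.3745.
ω_d = ω_n√(1 − ζ²) = 23.73 × √(1 − 0.140) = 22.00 rad/s.
T_d = 2π/ω_d = 0.2856 s.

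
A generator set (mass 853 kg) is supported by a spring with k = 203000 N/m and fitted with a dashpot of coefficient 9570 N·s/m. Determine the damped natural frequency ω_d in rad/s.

ω_n = √(k/m) = √(203000/853) = 15.43 rad/s.
Critical damping c_c = 2√(k·m) = 2√(203000 × 853) = 26320 N·s/m, so ζ = c/c_c = 9570/26320 = 0.3636.
ω_d = ω_n√(1 − ζ²) = 15.43 × √(1 − 0.132) = 14.37 rad/s.

14.4 rad/s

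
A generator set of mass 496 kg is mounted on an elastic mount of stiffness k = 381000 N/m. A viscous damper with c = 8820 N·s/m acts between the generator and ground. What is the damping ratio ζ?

0.321

ω_n = √(k/m) = √(381000/496) = 27.72 rad/s.
Critical damping c_c = 2√(k·m) = 2√(381000 × 496) = 27490 N·s/m, so ζ = c/c_c = 8820/27490 = 0.3208.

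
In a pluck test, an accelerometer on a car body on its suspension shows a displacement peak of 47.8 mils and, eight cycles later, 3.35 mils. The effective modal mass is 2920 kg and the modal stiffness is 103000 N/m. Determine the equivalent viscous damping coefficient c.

1830 N·s/m

Logarithmic decrement δ = (1/n)·ln(x₀/x_n) = (1/8)·ln(47.8/3.35) = (1/8)·ln(14.27) = 0.3323.
ζ = δ/√(4π² + δ²) = 0.3323/√(39.48 + 0.110) = 0.3323/6.292 = 0.05281.
c = ζ · 2√(km) = 0.05281 × 2√(103000 × 2920) = 0.05281 × 34680 = 1832 N·s/m.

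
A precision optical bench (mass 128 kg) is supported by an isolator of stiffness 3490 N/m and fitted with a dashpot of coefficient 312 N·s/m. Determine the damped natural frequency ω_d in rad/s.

ω_n = √(k/m) = √(3490/128) = 5.222 rad/s.
Critical damping c_c = 2√(k·m) = 2√(3490 × 128) = 1337 N·s/m, so ζ = c/c_c = 312/1337 = 0.2334.
ω_d = ω_n√(1 − ζ²) = 5.222 × √(1 − 0.0545) = 5.077 rad/s.

5.08 rad/s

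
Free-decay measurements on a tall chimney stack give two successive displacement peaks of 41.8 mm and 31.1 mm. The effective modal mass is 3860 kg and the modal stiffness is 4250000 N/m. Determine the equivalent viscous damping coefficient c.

12000 N·s/m

Logarithmic decrement δ = (1/n)·ln(x₀/x_n) = (1/1)·ln(41.8/31.1) = (1/1)·ln(1.344) = 0.2957.
ζ = δ/√(4π² + δ²) = 0.2957/√(39.48 + 0.0874) = 0.2957/6.290 = 0.04701.
c = ζ · 2√(km) = 0.04701 × 2√(4250000 × 3860) = 0.04701 × 256200 = 12040 N·s/m.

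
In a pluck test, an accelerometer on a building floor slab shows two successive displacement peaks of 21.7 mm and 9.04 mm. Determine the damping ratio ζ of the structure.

0.138

Logarithmic decrement δ = (1/n)·ln(x₀/x_n) = (1/1)·ln(21.7/9.04) = (1/1)·ln(2.400) = 0.8757.
ζ = δ/√(4π² + δ²) = 0.8757/√(39.48 + 0.767) = 0.8757/6.344 = 0.1380.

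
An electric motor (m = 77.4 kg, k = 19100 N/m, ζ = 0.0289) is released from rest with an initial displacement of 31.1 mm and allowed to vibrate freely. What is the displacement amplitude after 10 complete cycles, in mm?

5.06 mm

Logarithmic decrement δ = 2πζ/√(1 − ζ²) = 2π × 0.02890/√(1 − 0.000835) = 0.1817.
After n cycles, x_n/x₀ = e^(−nδ), so x_10 = 31.1 × e^(−10 × 0.1817) = 31.1 × 0.1626 = 5.056 mm.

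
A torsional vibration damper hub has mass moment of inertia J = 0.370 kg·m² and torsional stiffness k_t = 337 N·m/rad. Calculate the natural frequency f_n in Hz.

ω_n = √(k_t/J) = √(337/0.370) = √910.8 = 30.18 rad/s.
f_n = ω_n/(2π) = 30.18/6.283 = 4.803 Hz.

4.80 Hz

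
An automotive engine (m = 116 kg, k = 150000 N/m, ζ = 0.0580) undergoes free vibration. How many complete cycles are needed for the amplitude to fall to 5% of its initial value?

9 cycles

Logarithmic decrement δ = 2πζ/√(1 − ζ²) = 2π × 0.05800/√(1 − 0.00336) = 0.3650.
x_n/x₀ = e^(−nδ) ≤ 0.05; take ln: n ≥ ln(1/0.05)/δ = 2.996/0.3650 = 8.207.
So 9 complete cycles are required.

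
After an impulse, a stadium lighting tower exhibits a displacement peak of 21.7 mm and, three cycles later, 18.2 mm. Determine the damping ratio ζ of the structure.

Logarithmic decrement δ = (1/n)·ln(x₀/x_n) = (1/3)·ln(21.7/18.2) = (1/3)·ln(1.192) = 0.05863.
ζ = δ/√(4π² + δ²) = 0.05863/√(39.48 + 0.00344) = 0.05863/6.283 = 0.009331.

0.00933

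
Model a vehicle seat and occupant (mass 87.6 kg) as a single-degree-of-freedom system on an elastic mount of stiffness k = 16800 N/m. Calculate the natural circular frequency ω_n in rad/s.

ω_n = √(k/m) = √(16800/87.6) = √191.8 = 13.85 rad/s.

13.8 rad/s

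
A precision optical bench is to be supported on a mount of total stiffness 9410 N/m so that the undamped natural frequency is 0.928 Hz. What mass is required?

ω_n = 2πf_n = 2π × 0.928 = 5.831 rad/s.
m = k/ω_n² = 9410/5.831² = 9410/34.00 = 276.8 kg.

277 kg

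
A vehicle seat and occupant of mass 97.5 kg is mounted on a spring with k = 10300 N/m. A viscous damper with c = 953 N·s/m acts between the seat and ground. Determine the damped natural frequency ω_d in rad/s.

9.04 rad/s

ω_n = √(k/m) = √(10300/97.5) = 10.28 rad/s.
Critical damping c_c = 2√(k·m) = 2√(10300 × 97.5) = 2004 N·s/m, so ζ = c/c_c = 953/2004 = 0.4755.
ω_d = ω_n√(1 − ζ²) = 10.28 × √(1 − 0.226) = 9.042 rad/s.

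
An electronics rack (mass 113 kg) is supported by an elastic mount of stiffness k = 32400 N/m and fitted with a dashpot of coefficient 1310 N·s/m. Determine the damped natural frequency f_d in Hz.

ω_n = √(k/m) = √(32400/113) = 16.93 rad/s.
Critical damping c_c = 2√(k·m) = 2√(32400 × 113) = 3827 N·s/m, so ζ = c/c_c = 1310/3827 = 0.3423.
ω_d = ω_n√(1 − ζ²) = 16.93 × √(1 − 0.117) = 15.91 rad/s.
f_d = ω_d/(2π) = 2.532 Hz.

2.53 Hz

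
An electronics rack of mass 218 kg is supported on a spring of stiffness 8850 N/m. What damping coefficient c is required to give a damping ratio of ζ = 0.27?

750 N·s/m

c_c = 2√(k·m) = 2√(8850 × 218) = 2778 N·s/m.
c = ζ·c_c = 0.27 × 2778 = 750.1 N·s/m.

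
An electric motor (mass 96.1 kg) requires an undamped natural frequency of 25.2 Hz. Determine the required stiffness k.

ω_n = 2πf_n = 2π × 25.2 = 158.3 rad/s.
k = m·ω_n² = 96.1 × 158.3² = 96.1 × 25070 = 2409000 N/m.

2410000 N/m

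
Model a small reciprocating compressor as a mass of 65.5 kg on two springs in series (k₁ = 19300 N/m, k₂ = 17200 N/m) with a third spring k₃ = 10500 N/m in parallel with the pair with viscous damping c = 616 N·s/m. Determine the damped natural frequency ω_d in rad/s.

Series pair: k_s = k₁k₂/(k₁+k₂) = (19300)(17200)/(19300 + 17200) = 9095 N/m. In parallel with k₃: k_eq = 9095 + 10500 = 19590 N/m.
ω_n = √(k_eq/m) = √(19590/65.5) = 17.30 rad/s.
Critical damping c_c = 2√(k_eq·m) = 2√(19590 × 65.5) = 2266 N·s/m, so ζ = c/c_c = 616/2266 = 0.2719.
ω_d = ω_n√(1 − ζ²) = 17.30 × √(1 − 0.0739) = 16.64 rad/s.

16.6 rad/s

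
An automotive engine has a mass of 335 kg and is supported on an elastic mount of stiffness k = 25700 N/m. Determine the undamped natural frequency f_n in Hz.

1.39 Hz

ω_n = √(k/m) = √(25700/335) = √76.72 = 8.759 rad/s.
f_n = ω_n/(2π) = 8.759/6.283 = 1.394 Hz.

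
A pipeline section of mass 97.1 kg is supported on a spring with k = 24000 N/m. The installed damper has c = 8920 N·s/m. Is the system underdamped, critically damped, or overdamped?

overdamped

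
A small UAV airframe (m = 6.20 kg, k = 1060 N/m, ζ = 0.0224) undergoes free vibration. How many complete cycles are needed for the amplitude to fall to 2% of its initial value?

Logarithmic decrement δ = 2πζ/√(1 − ζ²) = 2π × 0.02240/√(1 − 0.000502) = 0.1408.
x_n/x₀ = e^(−nδ) ≤ 0.02; take ln: n ≥ ln(1/0.02)/δ = 3.912/0.1408 = 27.79.
So 28 complete cycles are required.

28 cycles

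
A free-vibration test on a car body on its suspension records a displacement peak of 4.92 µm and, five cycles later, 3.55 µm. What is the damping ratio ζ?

Logarithmic decrement δ = (1/n)·ln(x₀/x_n) = (1/5)·ln(4.92/3.55) = (1/5)·ln(1.386) = 0.06527.
ζ = δ/√(4π² + δ²) = 0.06527/√(39.48 + 0.00426) = 0.06527/6.284 = 0.01039.

0.0104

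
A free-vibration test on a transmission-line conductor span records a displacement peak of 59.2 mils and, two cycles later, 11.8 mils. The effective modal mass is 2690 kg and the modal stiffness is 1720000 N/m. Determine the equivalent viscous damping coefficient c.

17300 N·s/m

Logarithmic decrement δ = (1/n)·ln(x₀/x_n) = (1/2)·ln(59.2/11.8) = (1/2)·ln(5.017) = 0.8064.
ζ = δ/√(4π² + δ²) = 0.8064/√(39.48 + 0.650) = 0.8064/6.335 = 0.1273.
c = ζ · 2√(km) = 0.1273 × 2√(1720000 × 2690) = 0.1273 × 136000 = 17320 N·s/m.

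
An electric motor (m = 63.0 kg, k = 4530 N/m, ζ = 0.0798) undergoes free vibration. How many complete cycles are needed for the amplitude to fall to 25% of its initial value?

Logarithmic decrement δ = 2πζ/√(1 − ζ²) = 2π × 0.07980/√(1 − 0.00637) = 0.5030.
x_n/x₀ = e^(−nδ) ≤ 0.25; take ln: n ≥ ln(1/0.25)/δ = 1.386/0.5030 = 2.756.
So 3 complete cycles are required.

3 cycles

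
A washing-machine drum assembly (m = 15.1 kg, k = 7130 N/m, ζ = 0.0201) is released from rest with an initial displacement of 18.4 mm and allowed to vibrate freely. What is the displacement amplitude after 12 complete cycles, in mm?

4.04 mm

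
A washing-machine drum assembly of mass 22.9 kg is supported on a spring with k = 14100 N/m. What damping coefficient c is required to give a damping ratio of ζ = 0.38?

432 N·s/m

c_c = 2√(k·m) = 2√(14100 × 22.9) = 1136 N·s/m.
c = ζ·c_c = 0.38 × 1136 = 431.9 N·s/m.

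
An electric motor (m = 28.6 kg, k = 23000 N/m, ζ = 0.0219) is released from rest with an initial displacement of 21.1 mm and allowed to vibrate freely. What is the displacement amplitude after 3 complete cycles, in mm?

14.0 mm

Logarithmic decrement δ = 2πζ/√(1 − ζ²) = 2π × 0.02190/√(1 − 0.000480) = 0.1376.
After n cycles, x_n/x₀ = e^(−nδ), so x_3 = 21.1 × e^(−3 × 0.1376) = 21.1 × 0.6617 = 13.96 mm.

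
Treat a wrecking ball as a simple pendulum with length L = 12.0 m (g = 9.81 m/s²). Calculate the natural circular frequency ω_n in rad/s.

0.904 rad/s

For a simple pendulum ω_n = √(g/L) = √(9.81/12.0) = √0.8175 = 0.9042 rad/s.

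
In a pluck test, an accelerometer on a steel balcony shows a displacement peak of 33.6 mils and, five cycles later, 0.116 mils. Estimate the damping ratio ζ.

0.178

Logarithmic decrement δ = (1/n)·ln(x₀/x_n) = (1/5)·ln(33.6/0.116) = (1/5)·ln(289.7) = 1.134.
ζ = δ/√(4π² + δ²) = 1.134/√(39.48 + 1.29) = 1.134/6.385 = 0.1776.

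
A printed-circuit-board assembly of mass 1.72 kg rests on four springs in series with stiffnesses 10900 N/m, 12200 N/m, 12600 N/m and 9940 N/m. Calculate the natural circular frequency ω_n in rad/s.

Series springs: 1/k_eq = 1/10900 + 1/12200 + 1/12600 + 1/9940 = 0.0003537, so k_eq = 2827 N/m.
ω_n = √(k_eq/m) = √(2827/1.72) = √1644 = 40.54 rad/s.

40.5 rad/s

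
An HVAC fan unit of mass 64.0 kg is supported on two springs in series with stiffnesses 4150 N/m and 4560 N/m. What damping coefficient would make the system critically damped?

Series springs: 1/k_eq = 1/4150 + 1/4560 = 0.0004603, so k_eq = 2173 N/m.
c_c = 2√(k_eq·m) = 2√(2173 × 64.0) = 2 × 372.9 = 745.8 N·s/m.

746 N·s/m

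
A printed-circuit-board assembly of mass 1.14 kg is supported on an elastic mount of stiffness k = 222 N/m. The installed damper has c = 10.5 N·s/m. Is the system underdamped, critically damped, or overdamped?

c_c = 2√(k·m) = 31.82 N·s/m; ζ = c/c_c = 10.5/31.82 = 0.330.
Since ζ < 1 the system is underdamped.

underdamped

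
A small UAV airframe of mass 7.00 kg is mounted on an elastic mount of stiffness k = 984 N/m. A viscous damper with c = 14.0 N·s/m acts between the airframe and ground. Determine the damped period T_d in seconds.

ω_n = √(k/m) = √(984.0/7.00) = 11.86 rad/s.
Critical damping c_c = 2√(k·m) = 2√(984.0 × 7.00) = 166.0 N·s/m, so ζ = c/c_c = 14.0/166.0 = 0.08434.
ω_d = ω_n√(1 − ζ²) = 11.86 × √(1 − 0.00711) = 11.81 rad/s.
T_d = 2π/ω_d = 0.5318 s.

0.532 s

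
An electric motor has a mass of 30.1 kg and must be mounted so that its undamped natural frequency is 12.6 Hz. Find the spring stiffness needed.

189000 N/m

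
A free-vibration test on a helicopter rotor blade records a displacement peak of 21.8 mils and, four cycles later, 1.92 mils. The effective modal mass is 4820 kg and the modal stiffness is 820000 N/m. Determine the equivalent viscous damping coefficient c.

12100 N·s/m

Logarithmic decrement δ = (1/n)·ln(x₀/x_n) = (1/4)·ln(21.8/1.92) = (1/4)·ln(11.35) = 0.6074.
ζ = δ/√(4π² + δ²) = 0.6074/√(39.48 + 0.369) = 0.6074/6.312 = 0.09622.
c = ζ · 2√(km) = 0.09622 × 2√(820000 × 4820) = 0.09622 × 125700 = 12100 N·s/m.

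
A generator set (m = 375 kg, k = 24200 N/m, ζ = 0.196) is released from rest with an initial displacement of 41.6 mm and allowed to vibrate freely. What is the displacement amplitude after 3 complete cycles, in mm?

0.961 mm

Logarithmic decrement δ = 2πζ/√(1 − ζ²) = 2π × 0.1960/√(1 − 0.0384) = 1.256.
After n cycles, x_n/x₀ = e^(−nδ), so x_3 = 41.6 × e^(−3 × 1.256) = 41.6 × 0.02311 = 0.9613 mm.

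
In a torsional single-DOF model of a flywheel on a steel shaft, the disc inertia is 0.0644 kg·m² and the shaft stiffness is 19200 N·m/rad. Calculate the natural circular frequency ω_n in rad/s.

ω_n = √(k_t/J) = √(19200/0.0644) = √298100 = 546.0 rad/s.

546 rad/s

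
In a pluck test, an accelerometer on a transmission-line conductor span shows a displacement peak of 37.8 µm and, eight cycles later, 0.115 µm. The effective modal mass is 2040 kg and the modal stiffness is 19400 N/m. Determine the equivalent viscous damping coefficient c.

1440 N·s/m

Logarithmic decrement δ = (1/n)·ln(x₀/x_n) = (1/8)·ln(37.8/0.115) = (1/8)·ln(328.7) = 0.7244.
ζ = δ/√(4π² + δ²) = 0.7244/√(39.48 + 0.525) = 0.7244/6.325 = 0.1145.
c = ζ · 2√(km) = 0.1145 × 2√(19400 × 2040) = 0.1145 × 12580 = 1441 N·s/m.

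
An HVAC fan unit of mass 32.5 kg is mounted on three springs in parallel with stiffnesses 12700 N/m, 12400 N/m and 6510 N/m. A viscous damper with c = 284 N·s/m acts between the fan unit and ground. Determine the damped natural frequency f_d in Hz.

Parallel springs add: k_eq = 12700 + 12400 + 6510 = 31610 N/m.
ω_n = √(k_eq/m) = √(31610/32.5) = 31.19 rad/s.
Critical damping c_c = 2√(k_eq·m) = 2√(31610 × 32.5) = 2027 N·s/m, so ζ = c/c_c = 284/2027 = 0.1401.
ω_d = ω_n√(1 − ζ²) = 31.19 × √(1 − 0.0196) = 30.88 rad/s.
f_d = ω_d/(2π) = 4.915 Hz.

4.91 Hz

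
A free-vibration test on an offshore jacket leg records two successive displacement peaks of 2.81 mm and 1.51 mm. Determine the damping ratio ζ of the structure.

0.0984

Logarithmic decrement δ = (1/n)·ln(x₀/x_n) = (1/1)·ln(2.81/1.51) = (1/1)·ln(1.861) = 0.6211.
ζ = δ/√(4π² + δ²) = 0.6211/√(39.48 + 0.386) = 0.6211/6.314 = 0.09837.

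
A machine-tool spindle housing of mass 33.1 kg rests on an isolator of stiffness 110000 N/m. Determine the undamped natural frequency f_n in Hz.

ω_n = √(k/m) = √(110000/33.1) = √3323 = 57.65 rad/s.
f_n = ω_n/(2π) = 57.65/6.283 = 9.175 Hz.

9.17 Hz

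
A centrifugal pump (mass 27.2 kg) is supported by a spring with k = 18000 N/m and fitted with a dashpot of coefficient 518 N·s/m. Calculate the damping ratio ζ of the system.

0.370

ω_n = √(k/m) = √(18000/27.2) = 25.72 rad/s.
Critical damping c_c = 2√(k·m) = 2√(18000 × 27.2) = 1399 N·s/m, so ζ = c/c_c = 518/1399 = 0.3702.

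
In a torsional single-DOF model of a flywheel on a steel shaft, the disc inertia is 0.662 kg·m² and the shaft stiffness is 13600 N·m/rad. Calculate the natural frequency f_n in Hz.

ω_n = √(k_t/J) = √(13600/0.662) = √20540 = 143.3 rad/s.
f_n = ω_n/(2π) = 143.3/6.283 = 22.81 Hz.

22.8 Hz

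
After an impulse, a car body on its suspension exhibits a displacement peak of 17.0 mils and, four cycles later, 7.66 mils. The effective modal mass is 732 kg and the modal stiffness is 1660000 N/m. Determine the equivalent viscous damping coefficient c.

Logarithmic decrement δ = (1/n)·ln(x₀/x_n) = (1/4)·ln(17.0/7.66) = (1/4)·ln(2.219) = 0.1993.
ζ = δ/√(4π² + δ²) = 0.1993/√(39.48 + 0.0397) = 0.1993/6.286 = 0.03170.
c = ζ · 2√(km) = 0.03170 × 2√(1660000 × 732) = 0.03170 × 69720 = 2210 N·s/m.

2210 N·s/m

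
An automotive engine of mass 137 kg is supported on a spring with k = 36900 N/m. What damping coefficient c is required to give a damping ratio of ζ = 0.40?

c_c = 2√(k·m) = 2√(36900 × 137) = 4497 N·s/m.
c = ζ·c_c = 0.40 × 4497 = 1799 N·s/m.

1800 N·s/m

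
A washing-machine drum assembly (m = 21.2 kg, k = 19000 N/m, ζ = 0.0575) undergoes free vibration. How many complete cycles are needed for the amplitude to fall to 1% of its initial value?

13 cycles

Logarithmic decrement δ = 2πζ/√(1 − ζ²) = 2π × 0.05750/√(1 − 0.00331) = 0.3619.
x_n/x₀ = e^(−nδ) ≤ 0.01; take ln: n ≥ ln(1/0.01)/δ = 4.605/0.3619 = 12.73.
So 13 complete cycles are required.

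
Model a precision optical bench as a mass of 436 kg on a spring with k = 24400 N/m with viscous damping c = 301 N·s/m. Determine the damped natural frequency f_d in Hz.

ω_n = √(k/m) = √(24400/436) = 7.481 rad/s.
Critical damping c_c = 2√(k·m) = 2√(24400 × 436) = 6523 N·s/m, so ζ = c/c_c = 301/6523 = 0.04614.
ω_d = ω_n√(1 − ζ²) = 7.481 × √(1 − 0.00213) = 7.473 rad/s.
f_d = ω_d/(2π) = 1.189 Hz.

1.19 Hz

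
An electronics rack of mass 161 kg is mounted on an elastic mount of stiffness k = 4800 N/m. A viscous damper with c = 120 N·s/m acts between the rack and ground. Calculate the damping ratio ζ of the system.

0.0683

ω_n = √(k/m) = √(4800/161) = 5.460 rad/s.
Critical damping c_c = 2√(k·m) = 2√(4800 × 161) = 1758 N·s/m, so ζ = c/c_c = 120/1758 = 0.06825.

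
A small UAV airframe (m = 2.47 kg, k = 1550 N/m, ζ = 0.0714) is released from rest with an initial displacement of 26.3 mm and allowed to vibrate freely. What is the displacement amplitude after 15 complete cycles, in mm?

Logarithmic decrement δ = 2πζ/√(1 − ζ²) = 2π × 0.07140/√(1 − 0.00510) = 0.4498.
After n cycles, x_n/x₀ = e^(−nδ), so x_15 = 26.3 × e^(−15 × 0.4498) = 26.3 × 0.001175 = 0.03090 mm.

0.0309 mm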